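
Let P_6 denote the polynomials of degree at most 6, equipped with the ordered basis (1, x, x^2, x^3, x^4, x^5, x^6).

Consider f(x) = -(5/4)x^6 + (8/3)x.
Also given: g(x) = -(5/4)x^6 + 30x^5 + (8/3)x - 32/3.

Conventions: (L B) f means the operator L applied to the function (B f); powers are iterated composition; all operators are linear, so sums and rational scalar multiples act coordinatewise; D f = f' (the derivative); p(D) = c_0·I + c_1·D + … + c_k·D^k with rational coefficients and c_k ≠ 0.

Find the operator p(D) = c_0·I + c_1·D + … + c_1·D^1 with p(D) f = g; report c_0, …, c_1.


D^0 f = -(5/4)x^6 + (8/3)x
D^1 f = -(15/2)x^5 + 8/3
matching coefficients of g against c_0 f + c_1 Df + … from the top degree down determines the c_i
solution: c_0 = 1, c_1 = -4

p(D) = I − 4·D, i.e. c_0 = 1, c_1 = -4


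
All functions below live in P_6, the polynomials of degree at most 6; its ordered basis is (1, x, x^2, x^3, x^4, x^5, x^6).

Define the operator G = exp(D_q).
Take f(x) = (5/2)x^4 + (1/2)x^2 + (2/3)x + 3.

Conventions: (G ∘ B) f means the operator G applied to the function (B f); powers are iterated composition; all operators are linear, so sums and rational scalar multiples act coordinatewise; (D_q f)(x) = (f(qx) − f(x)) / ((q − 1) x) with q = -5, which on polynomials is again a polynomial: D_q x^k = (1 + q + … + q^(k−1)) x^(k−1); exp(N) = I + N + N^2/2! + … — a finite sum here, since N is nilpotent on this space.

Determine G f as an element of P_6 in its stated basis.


order-1 term: -260x^3 - 2x + 2/3
order-2 term: -2730x^2 - 1
order-3 term: 3640x
order-4 term: 910
the series for exp(D_q) f terminates at order 4
exp(D_q) f = (5/2)x^4 - 260x^3 - (5459/2)x^2 + (10916/3)x + 2738/3

the image equals g(x) = (5/2)x^4 - 260x^3 - (5459/2)x^2 + (10916/3)x + 2738/3


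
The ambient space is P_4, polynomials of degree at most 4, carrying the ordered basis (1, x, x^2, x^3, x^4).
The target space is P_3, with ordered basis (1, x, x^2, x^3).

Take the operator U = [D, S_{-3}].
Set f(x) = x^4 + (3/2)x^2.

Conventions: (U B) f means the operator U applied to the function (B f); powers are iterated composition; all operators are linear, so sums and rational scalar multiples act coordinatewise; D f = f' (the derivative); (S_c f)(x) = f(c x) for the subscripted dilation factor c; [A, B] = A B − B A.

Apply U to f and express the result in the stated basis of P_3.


S_{-3} f = 81x^4 + (27/2)x^2
D S_{-3} f = 324x^3 + 27x
D f = 4x^3 + 3x
S_{-3} D f = -108x^3 - 9x
[D, S_{-3}] f = 432x^3 + 36x

g(x) = 432x^3 + 36x


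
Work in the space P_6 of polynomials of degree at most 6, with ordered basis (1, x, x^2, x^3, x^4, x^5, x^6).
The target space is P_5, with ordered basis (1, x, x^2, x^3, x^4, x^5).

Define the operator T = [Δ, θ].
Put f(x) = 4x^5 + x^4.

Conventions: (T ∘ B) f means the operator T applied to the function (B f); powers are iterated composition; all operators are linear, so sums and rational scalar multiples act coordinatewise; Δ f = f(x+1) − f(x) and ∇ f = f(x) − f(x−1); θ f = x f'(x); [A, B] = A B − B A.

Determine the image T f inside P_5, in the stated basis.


θ f = 20x^5 + 4x^4
Δ θ f = 100x^4 + 216x^3 + 224x^2 + 116x + 24
Δ f = 20x^4 + 44x^3 + 46x^2 + 24x + 5
θ Δ f = 80x^4 + 132x^3 + 92x^2 + 24x
[Δ, θ] f = 20x^4 + 84x^3 + 132x^2 + 92x + 24

the result is g(x) = 20x^4 + 84x^3 + 132x^2 + 92x + 24


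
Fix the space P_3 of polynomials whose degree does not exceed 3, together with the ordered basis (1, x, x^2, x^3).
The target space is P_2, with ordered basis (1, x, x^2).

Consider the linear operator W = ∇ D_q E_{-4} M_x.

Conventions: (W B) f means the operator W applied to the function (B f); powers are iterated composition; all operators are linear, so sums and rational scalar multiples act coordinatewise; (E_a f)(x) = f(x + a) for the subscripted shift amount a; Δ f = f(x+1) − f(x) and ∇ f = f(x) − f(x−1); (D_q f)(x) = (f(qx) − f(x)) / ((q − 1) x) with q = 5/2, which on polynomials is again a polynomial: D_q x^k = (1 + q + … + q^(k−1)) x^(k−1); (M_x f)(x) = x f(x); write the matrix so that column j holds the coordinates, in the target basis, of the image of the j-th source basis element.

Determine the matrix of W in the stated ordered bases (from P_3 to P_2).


image of 1: 0
image of x: 7/2
image of x^2: (39/2)x - 207/4
image of x^3: (609/8)x^2 - (3105/8)x + 4139/8
each image's coordinates form column j of the matrix

the matrix is [[0, 7/2, -207/4, 4139/8]; [0, 0, 39/2, -3105/8]; [0, 0, 0, 609/8]] (rows listed top to bottom)


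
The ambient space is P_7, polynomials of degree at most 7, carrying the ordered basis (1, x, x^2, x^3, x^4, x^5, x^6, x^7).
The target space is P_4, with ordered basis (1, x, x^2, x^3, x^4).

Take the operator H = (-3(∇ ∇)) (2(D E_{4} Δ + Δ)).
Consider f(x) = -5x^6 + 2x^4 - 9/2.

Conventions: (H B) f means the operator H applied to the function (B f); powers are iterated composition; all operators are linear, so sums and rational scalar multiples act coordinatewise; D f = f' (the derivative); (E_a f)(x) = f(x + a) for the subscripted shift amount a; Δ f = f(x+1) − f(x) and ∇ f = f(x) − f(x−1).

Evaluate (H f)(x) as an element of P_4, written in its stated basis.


Δ f = -30x^5 - 75x^4 - 92x^3 - 63x^2 - 22x - 3
E_{4} Δ f = -30x^5 - 675x^4 - 6092x^3 - 27567x^2 - 62542x - 56907
D E_{4} Δ f = -150x^4 - 2700x^3 - 18276x^2 - 55134x - 62542
Δ f = -30x^5 - 75x^4 - 92x^3 - 63x^2 - 22x - 3
(D E_{4} Δ + Δ) f = -30x^5 - 225x^4 - 2792x^3 - 18339x^2 - 55156x - 62545
(2(D E_{4} Δ + Δ)) f = -60x^5 - 450x^4 - 5584x^3 - 36678x^2 - 110312x - 125090
∇ (2(D E_{4} Δ + Δ)) f = -300x^4 - 1200x^3 - 14652x^2 - 58104x - 78828
∇ ∇ (2(D E_{4} Δ + Δ)) f = -1200x^3 - 1800x^2 - 26904x - 44352
(-3(∇ ∇)) (2(D E_{4} Δ + Δ)) f = 3600x^3 + 5400x^2 + 80712x + 133056

the image equals g(x) = 3600x^3 + 5400x^2 + 80712x + 133056


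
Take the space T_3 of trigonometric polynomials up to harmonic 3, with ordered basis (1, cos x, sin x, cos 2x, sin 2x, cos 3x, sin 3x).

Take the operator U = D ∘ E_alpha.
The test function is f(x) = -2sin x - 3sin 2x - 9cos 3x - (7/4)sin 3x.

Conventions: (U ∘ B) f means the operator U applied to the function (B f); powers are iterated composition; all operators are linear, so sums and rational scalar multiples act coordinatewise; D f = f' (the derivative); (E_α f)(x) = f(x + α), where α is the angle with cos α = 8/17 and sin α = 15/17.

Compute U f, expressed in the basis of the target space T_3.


the image equals g(x) = -(16/17)cos x + (30/17)sin x + (966/289)cos 2x + (1440/289)sin 2x + (12297/4913)cos 3x - (538299/19652)sin 3x

E_alpha f = -(30/17)cos x - (16/17)sin x - (720/289)cos 2x + (483/289)sin 2x + (179433/19652)cos 3x + (4099/4913)sin 3x
D E_alpha f = -(16/17)cos x + (30/17)sin x + (966/289)cos 2x + (1440/289)sin 2x + (12297/4913)cos 3x - (538299/19652)sin 3x


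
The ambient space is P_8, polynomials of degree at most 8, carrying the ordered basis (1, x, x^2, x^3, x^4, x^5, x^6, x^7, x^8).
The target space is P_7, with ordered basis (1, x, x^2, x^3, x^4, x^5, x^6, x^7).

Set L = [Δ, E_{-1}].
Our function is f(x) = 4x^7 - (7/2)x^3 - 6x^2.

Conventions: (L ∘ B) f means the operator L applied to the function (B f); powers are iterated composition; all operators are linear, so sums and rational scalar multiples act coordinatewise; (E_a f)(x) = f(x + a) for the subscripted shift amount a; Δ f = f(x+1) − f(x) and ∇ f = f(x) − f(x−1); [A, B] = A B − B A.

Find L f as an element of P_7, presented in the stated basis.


the result is g(x) = 0

E_{-1} f = 4x^7 - 28x^6 + 84x^5 - 140x^4 + (273/2)x^3 - (159/2)x^2 + (59/2)x - 13/2
Δ E_{-1} f = 28x^6 - 84x^5 + 140x^4 - 140x^3 + (147/2)x^2 - (59/2)x + 13/2
Δ f = 28x^6 + 84x^5 + 140x^4 + 140x^3 + (147/2)x^2 + (11/2)x - 11/2
E_{-1} Δ f = 28x^6 - 84x^5 + 140x^4 - 140x^3 + (147/2)x^2 - (59/2)x + 13/2
[Δ, E_{-1}] f = 0


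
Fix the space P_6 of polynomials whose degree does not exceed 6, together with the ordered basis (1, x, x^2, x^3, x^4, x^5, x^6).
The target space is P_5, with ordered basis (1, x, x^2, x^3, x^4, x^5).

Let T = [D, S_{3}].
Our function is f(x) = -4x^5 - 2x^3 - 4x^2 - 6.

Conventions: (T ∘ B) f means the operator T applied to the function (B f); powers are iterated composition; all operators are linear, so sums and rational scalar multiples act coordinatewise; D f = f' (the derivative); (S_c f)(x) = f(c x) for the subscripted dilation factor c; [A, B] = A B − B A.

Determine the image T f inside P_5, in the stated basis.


g(x) = -3240x^4 - 108x^2 - 48x

S_{3} f = -972x^5 - 54x^3 - 36x^2 - 6
D S_{3} f = -4860x^4 - 162x^2 - 72x
D f = -20x^4 - 6x^2 - 8x
S_{3} D f = -1620x^4 - 54x^2 - 24x
[D, S_{3}] f = -3240x^4 - 108x^2 - 48x


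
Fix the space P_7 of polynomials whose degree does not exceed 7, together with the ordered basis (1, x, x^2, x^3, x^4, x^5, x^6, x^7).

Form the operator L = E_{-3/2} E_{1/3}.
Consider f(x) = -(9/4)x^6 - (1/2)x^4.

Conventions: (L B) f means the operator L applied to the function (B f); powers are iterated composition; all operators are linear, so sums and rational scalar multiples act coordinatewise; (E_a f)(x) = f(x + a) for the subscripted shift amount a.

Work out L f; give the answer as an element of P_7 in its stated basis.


the result is g(x) = -(9/4)x^6 + (63/4)x^5 - (743/16)x^4 + (1771/24)x^3 - (4263/64)x^2 + (55909/1728)x - 45619/6912

E_{1/3} f = -(9/4)x^6 - (9/2)x^5 - (17/4)x^4 - (7/3)x^3 - (3/4)x^2 - (7/54)x - 1/108
E_{-3/2} E_{1/3} f = -(9/4)x^6 + (63/4)x^5 - (743/16)x^4 + (1771/24)x^3 - (4263/64)x^2 + (55909/1728)x - 45619/6912


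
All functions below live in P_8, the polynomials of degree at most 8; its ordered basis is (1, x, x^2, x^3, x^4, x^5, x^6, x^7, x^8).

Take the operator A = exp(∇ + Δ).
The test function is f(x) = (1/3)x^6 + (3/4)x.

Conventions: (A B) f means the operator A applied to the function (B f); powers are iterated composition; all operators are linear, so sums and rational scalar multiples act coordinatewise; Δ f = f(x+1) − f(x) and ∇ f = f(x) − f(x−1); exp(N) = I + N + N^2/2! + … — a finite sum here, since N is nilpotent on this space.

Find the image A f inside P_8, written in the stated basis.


the image equals g(x) = (1/3)x^6 + 4x^5 + 20x^4 + (200/3)x^3 + 160x^2 + (915/4)x + 905/6

order-1 term: 4x^5 + (40/3)x^3 + 4x + 3/2
order-2 term: 20x^4 + 80x^2 + 64/3
order-3 term: (160/3)x^3 + 160x
order-4 term: 80x^2 + 320/3
order-5 term: 64x
order-6 term: 64/3
the series for exp(∇ + Δ) f terminates at order 6
exp(∇ + Δ) f = (1/3)x^6 + 4x^5 + 20x^4 + (200/3)x^3 + 160x^2 + (915/4)x + 905/6


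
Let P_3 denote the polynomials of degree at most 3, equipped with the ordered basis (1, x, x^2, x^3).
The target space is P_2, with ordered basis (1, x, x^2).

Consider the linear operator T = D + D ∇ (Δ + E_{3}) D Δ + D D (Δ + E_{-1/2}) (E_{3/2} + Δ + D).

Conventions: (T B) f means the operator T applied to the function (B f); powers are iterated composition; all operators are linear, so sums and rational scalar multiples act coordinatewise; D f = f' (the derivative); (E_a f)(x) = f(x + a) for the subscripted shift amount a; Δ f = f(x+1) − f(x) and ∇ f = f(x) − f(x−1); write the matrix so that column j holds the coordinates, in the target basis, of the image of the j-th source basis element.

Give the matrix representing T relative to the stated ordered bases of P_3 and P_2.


the matrix is [[0, 1, 2, 24]; [0, 0, 2, 6]; [0, 0, 0, 3]] (rows listed top to bottom)

image of 1: 0
image of x: 1
image of x^2: 2x + 2
image of x^3: 3x^2 + 6x + 24
each image's coordinates form column j of the matrix


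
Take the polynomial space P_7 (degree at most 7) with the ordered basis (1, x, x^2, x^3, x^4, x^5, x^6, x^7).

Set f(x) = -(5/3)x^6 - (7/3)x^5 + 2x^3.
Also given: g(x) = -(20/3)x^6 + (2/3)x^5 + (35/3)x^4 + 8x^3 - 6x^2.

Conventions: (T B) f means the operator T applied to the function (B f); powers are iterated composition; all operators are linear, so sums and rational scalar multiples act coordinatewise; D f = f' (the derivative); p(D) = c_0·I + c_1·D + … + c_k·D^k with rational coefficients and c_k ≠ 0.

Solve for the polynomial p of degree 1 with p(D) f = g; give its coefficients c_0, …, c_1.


D^0 f = -(5/3)x^6 - (7/3)x^5 + 2x^3
D^1 f = -10x^5 - (35/3)x^4 + 6x^2
matching coefficients of g against c_0 f + c_1 Df + … from the top degree down determines the c_i
solution: c_0 = 4, c_1 = -1

p(D) = 4·I − D, i.e. c_0 = 4, c_1 = -1


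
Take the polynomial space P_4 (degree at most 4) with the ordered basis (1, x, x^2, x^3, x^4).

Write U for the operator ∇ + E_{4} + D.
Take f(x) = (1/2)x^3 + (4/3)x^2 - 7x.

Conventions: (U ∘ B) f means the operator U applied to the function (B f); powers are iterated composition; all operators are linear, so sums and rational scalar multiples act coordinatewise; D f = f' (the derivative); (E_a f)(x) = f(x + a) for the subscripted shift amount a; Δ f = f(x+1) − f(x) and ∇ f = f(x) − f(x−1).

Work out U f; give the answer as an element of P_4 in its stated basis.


the result is g(x) = (1/2)x^3 + (31/3)x^2 + (63/2)x + 21/2

∇ f = (3/2)x^2 + (7/6)x - 47/6
E_{4} f = (1/2)x^3 + (22/3)x^2 + (83/3)x + 76/3
D f = (3/2)x^2 + (8/3)x - 7
(∇ + E_{4} + D) f = (1/2)x^3 + (31/3)x^2 + (63/2)x + 21/2


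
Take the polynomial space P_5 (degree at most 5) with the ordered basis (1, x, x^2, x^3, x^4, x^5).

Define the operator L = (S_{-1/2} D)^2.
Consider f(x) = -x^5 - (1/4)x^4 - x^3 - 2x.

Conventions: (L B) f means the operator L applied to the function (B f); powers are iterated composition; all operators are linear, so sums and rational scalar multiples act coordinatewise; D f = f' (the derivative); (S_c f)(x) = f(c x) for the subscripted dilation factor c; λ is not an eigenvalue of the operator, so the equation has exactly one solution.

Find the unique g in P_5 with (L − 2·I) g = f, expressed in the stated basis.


write g with unknown coordinates in the stated basis and equate coefficients in (L − 2·I) g = f
solving from the highest basis element down gives g = (1/2)x^5 + (1/8)x^4 + (59/128)x^3 - (3/128)x^2 + (847/1024)x + 3/256
check: L g = -(5/64)x^3 - (3/64)x^2 - (177/512)x + 3/128
so L g − 2·g = -x^5 - (1/4)x^4 - x^3 - 2x = f ✓

the result is g(x) = (1/2)x^5 + (1/8)x^4 + (59/128)x^3 - (3/128)x^2 + (847/1024)x + 3/256


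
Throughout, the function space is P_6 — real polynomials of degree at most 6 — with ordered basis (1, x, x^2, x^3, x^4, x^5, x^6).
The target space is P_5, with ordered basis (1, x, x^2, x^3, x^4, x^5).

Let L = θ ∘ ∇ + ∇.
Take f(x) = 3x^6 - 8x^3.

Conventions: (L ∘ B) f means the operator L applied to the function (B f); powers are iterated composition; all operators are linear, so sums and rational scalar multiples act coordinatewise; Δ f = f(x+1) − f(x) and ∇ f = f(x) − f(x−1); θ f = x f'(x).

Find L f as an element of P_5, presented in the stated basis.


g(x) = 108x^5 - 225x^4 + 240x^3 - 207x^2 + 84x - 11

∇ f = 18x^5 - 45x^4 + 60x^3 - 69x^2 + 42x - 11
θ ∇ f = 90x^5 - 180x^4 + 180x^3 - 138x^2 + 42x
∇ f = 18x^5 - 45x^4 + 60x^3 - 69x^2 + 42x - 11
(θ ∘ ∇ + ∇) f = 108x^5 - 225x^4 + 240x^3 - 207x^2 + 84x - 11


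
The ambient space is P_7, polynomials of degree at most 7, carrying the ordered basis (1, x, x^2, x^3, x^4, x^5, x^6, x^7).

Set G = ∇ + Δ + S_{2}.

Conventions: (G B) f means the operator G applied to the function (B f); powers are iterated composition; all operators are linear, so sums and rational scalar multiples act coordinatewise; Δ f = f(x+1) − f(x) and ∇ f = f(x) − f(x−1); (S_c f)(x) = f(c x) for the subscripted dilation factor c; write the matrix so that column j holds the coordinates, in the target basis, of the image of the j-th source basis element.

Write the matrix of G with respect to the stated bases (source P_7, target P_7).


image of 1: 1
image of x: 2x + 2
image of x^2: 4x^2 + 4x
image of x^3: 8x^3 + 6x^2 + 2
image of x^4: 16x^4 + 8x^3 + 8x
image of x^5: 32x^5 + 10x^4 + 20x^2 + 2
image of x^6: 64x^6 + 12x^5 + 40x^3 + 12x
image of x^7: 128x^7 + 14x^6 + 70x^4 + 42x^2 + 2
each image's coordinates form column j of the matrix

the matrix is [[1, 2, 0, 2, 0, 2, 0, 2]; [0, 2, 4, 0, 8, 0, 12, 0]; [0, 0, 4, 6, 0, 20, 0, 42]; [0, 0, 0, 8, 8, 0, 40, 0]; [0, 0, 0, 0, 16, 10, 0, 70]; [0, 0, 0, 0, 0, 32, 12, 0]; [0, 0, 0, 0, 0, 0, 64, 14]; [0, 0, 0, 0, 0, 0, 0, 128]] (rows listed top to bottom)


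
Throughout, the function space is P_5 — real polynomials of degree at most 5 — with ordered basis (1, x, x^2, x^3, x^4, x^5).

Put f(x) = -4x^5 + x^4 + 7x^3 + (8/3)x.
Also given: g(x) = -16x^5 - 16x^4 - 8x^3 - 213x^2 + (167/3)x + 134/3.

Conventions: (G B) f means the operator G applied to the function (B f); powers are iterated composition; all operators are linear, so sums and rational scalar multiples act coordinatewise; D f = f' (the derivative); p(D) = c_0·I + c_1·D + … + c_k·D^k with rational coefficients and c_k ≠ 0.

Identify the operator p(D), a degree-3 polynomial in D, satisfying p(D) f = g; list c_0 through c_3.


D^0 f = -4x^5 + x^4 + 7x^3 + (8/3)x
D^1 f = -20x^4 + 4x^3 + 21x^2 + 8/3
D^2 f = -80x^3 + 12x^2 + 42x
D^3 f = -240x^2 + 24x + 42
matching coefficients of g against c_0 f + c_1 Df + … from the top degree down determines the c_i
solution: c_0 = 4, c_1 = 1, c_2 = 1/2, c_3 = 1

c_0 = 4, c_1 = 1, c_2 = 1/2, c_3 = 1


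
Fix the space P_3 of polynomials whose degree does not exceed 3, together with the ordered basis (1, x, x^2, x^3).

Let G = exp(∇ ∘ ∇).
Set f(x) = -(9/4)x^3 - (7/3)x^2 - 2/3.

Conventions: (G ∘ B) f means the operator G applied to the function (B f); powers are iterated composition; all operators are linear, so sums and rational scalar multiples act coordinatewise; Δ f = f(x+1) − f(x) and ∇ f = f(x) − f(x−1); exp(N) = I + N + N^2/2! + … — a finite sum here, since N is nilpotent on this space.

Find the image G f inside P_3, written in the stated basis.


g(x) = -(9/4)x^3 - (7/3)x^2 - (27/2)x + 49/6

order-1 term: -(27/2)x + 53/6
the series for exp(∇ ∘ ∇) f terminates at order 1
exp(∇ ∘ ∇) f = -(9/4)x^3 - (7/3)x^2 - (27/2)x + 49/6


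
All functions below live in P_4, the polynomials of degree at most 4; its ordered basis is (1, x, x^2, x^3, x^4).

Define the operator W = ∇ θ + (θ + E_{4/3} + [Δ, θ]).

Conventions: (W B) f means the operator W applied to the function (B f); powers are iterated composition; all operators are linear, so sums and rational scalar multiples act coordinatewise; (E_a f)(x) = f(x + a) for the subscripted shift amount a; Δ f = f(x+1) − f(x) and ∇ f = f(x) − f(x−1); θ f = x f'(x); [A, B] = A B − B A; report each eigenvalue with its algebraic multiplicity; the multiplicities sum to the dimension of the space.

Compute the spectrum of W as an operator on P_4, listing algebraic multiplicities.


λ = 1 (multiplicity 1), λ = 2 (multiplicity 1), λ = 3 (multiplicity 1), λ = 4 (multiplicity 1), λ = 5 (multiplicity 1)

image of 1: 1
image of x: 2x + 10/3
image of x^2: 3x^2 + (26/3)x + 16/9
image of x^3: 4x^3 + 16x^2 + (7/3)x + 226/27
image of x^4: 5x^4 + (76/3)x^3 - (4/3)x^2 + (1012/27)x + 256/81
the matrix is upper triangular; its diagonal is (1, 2, 3, 4, 5)
for a triangular matrix the eigenvalues are the diagonal entries, with algebraic multiplicity their repetition count


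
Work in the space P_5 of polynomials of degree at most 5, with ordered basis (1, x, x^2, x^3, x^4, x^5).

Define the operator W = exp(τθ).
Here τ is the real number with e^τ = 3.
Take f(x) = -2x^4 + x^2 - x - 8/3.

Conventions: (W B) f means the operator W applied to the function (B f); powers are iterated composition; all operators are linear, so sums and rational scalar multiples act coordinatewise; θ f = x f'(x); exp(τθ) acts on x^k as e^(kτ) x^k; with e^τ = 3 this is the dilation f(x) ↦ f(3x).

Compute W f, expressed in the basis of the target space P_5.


the result is g(x) = -162x^4 + 9x^2 - 3x - 8/3

exp(τθ) x^k = e^(kτ) x^k; with e^τ = 3 this sends x^k to 3^k x^k
x ↦ 3 x
x^2 ↦ 9 x^2
x^4 ↦ 81 x^4
applying this coordinatewise to f: exp(τθ) f = -162x^4 + 9x^2 - 3x - 8/3


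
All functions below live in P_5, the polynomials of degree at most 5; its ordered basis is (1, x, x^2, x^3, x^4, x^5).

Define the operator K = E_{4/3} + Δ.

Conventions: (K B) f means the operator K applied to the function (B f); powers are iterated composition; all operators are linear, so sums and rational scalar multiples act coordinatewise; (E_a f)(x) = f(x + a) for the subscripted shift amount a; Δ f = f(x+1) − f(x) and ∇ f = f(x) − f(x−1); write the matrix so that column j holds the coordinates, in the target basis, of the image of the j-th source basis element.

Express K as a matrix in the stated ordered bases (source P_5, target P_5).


image of 1: 1
image of x: x + 7/3
image of x^2: x^2 + (14/3)x + 25/9
image of x^3: x^3 + 7x^2 + (25/3)x + 91/27
image of x^4: x^4 + (28/3)x^3 + (50/3)x^2 + (364/27)x + 337/81
image of x^5: x^5 + (35/3)x^4 + (250/9)x^3 + (910/27)x^2 + (1685/81)x + 1267/243
each image's coordinates form column j of the matrix

the matrix is [[1, 7/3, 25/9, 91/27, 337/81, 1267/243]; [0, 1, 14/3, 25/3, 364/27, 1685/81]; [0, 0, 1, 7, 50/3, 910/27]; [0, 0, 0, 1, 28/3, 250/9]; [0, 0, 0, 0, 1, 35/3]; [0, 0, 0, 0, 0, 1]] (rows listed top to bottom)


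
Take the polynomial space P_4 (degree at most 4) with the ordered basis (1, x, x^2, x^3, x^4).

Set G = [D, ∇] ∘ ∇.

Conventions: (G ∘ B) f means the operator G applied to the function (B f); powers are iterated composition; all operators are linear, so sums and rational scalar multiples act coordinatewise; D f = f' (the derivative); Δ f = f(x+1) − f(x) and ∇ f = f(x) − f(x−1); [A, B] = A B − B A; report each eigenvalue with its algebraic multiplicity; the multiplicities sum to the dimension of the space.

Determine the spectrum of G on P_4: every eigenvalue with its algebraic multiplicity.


λ = 0 (multiplicity 5)

image of 1: 0
image of x: 0
image of x^2: 0
image of x^3: 0
image of x^4: 0
the matrix is upper triangular; its diagonal is (0, 0, 0, 0, 0)
for a triangular matrix the eigenvalues are the diagonal entries, with algebraic multiplicity their repetition count


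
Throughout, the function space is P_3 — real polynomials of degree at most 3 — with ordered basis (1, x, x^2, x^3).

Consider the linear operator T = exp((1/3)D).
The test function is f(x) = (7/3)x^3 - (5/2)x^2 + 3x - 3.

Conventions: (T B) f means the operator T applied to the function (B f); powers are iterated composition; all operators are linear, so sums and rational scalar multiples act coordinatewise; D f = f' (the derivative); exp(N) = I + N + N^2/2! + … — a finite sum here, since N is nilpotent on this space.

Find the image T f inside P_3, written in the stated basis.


order-1 term: (7/3)x^2 - (5/3)x + 1
order-2 term: (7/9)x - 5/18
order-3 term: 7/81
the series for exp((1/3)D) f terminates at order 3
exp((1/3)D) f = (7/3)x^3 - (1/6)x^2 + (19/9)x - 355/162

the result is g(x) = (7/3)x^3 - (1/6)x^2 + (19/9)x - 355/162


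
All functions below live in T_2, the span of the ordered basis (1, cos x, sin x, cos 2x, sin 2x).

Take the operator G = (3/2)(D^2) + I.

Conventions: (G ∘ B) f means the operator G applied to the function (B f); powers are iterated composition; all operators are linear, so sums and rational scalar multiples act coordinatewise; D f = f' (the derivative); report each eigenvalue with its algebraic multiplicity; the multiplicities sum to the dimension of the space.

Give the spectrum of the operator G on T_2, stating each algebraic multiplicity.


image of 1: 1
image of cos x: -(1/2)cos x
image of sin x: -(1/2)sin x
image of cos 2x: -5cos 2x
image of sin 2x: -5sin 2x
the matrix is diagonal; its diagonal is (1, -1/2, -1/2, -5, -5)
for a triangular matrix the eigenvalues are the diagonal entries, with algebraic multiplicity their repetition count

λ = -5 (multiplicity 2), λ = -1/2 (multiplicity 2), λ = 1 (multiplicity 1)


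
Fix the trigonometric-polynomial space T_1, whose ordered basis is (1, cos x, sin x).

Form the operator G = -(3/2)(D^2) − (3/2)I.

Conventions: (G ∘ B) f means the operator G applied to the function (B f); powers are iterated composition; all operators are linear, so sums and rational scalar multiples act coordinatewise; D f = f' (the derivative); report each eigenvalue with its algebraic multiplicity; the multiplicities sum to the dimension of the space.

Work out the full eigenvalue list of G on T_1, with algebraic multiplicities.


image of 1: -3/2
image of cos x: 0
image of sin x: 0
the matrix is diagonal; its diagonal is (-3/2, 0, 0)
for a triangular matrix the eigenvalues are the diagonal entries, with algebraic multiplicity their repetition count

λ = -3/2 (multiplicity 1), λ = 0 (multiplicity 2)


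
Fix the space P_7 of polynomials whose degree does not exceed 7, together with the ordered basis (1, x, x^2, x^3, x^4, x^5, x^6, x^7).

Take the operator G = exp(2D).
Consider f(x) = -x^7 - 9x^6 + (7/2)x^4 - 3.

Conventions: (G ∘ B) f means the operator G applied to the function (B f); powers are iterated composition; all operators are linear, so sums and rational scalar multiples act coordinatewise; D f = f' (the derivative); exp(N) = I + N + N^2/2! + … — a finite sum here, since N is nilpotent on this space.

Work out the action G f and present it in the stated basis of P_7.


g(x) = -x^7 - 23x^6 - 192x^5 - (1633/2)x^4 - 1972x^3 - 2748x^2 - 2064x - 651

order-1 term: -14x^6 - 108x^5 + 28x^3
order-2 term: -84x^5 - 540x^4 + 84x^2
order-3 term: -280x^4 - 1440x^3 + 112x
order-4 term: -560x^3 - 2160x^2 + 56
order-5 term: -672x^2 - 1728x
order-6 term: -448x - 576
order-7 term: -128
the series for exp(2D) f terminates at order 7
exp(2D) f = -x^7 - 23x^6 - 192x^5 - (1633/2)x^4 - 1972x^3 - 2748x^2 - 2064x - 651


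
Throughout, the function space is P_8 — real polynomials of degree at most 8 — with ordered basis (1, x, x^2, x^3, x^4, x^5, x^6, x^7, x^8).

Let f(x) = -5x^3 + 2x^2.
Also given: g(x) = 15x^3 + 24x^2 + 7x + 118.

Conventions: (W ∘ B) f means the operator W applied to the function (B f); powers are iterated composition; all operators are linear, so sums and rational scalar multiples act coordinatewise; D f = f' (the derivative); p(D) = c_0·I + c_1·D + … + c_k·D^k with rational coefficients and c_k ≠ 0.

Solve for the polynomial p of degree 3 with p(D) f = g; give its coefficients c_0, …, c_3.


D^0 f = -5x^3 + 2x^2
D^1 f = -15x^2 + 4x
D^2 f = -30x + 4
D^3 f = -30
matching coefficients of g against c_0 f + c_1 Df + … from the top degree down determines the c_i
solution: c_0 = -3, c_1 = -2, c_2 = -1/2, c_3 = -4

p(D) = -3·I − 2·D − (1/2)·D^2 − 4·D^3, i.e. c_0 = -3, c_1 = -2, c_2 = -1/2, c_3 = -4


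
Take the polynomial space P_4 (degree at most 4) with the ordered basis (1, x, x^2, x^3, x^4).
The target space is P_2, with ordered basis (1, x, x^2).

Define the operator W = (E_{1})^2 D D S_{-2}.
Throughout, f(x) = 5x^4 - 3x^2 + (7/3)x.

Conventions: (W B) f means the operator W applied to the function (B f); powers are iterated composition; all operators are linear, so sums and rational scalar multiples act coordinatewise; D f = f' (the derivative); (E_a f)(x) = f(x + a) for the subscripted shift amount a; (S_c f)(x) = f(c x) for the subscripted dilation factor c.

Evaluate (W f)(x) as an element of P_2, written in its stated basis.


S_{-2} f = 80x^4 - 12x^2 - (14/3)x
D S_{-2} f = 320x^3 - 24x - 14/3
D (D S_{-2}) f = 960x^2 - 24
E_{1} D (D S_{-2}) f = 960x^2 + 1920x + 936
E_{1} E_{1} D (D S_{-2}) f = 960x^2 + 3840x + 3816

g(x) = 960x^2 + 3840x + 3816


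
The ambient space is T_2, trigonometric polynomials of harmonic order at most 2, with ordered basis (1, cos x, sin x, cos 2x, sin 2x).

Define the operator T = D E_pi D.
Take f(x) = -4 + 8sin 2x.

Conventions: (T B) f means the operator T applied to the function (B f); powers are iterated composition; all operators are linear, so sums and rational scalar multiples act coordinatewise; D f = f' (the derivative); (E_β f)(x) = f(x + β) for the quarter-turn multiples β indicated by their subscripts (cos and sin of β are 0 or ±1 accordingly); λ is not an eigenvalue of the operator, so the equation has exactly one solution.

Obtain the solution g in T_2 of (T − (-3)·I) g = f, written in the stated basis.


g(x) = -4/3 - 8sin 2x

write g with unknown coordinates in the stated basis and equate coefficients in (T − (-3)·I) g = f
solving from the highest basis element down gives g = -4/3 - 8sin 2x
check: T g = 32sin 2x
so T g − (-3)·g = -4 + 8sin 2x = f ✓


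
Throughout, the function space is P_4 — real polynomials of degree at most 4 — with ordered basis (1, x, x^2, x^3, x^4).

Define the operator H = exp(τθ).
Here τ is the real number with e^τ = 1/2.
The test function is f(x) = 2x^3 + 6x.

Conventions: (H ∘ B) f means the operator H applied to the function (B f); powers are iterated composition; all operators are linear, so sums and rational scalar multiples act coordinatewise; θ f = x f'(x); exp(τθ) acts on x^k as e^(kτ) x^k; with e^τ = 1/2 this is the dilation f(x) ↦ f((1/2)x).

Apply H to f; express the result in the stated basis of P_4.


exp(τθ) x^k = e^(kτ) x^k; with e^τ = 1/2 this sends x^k to (1/2)^k x^k
x ↦ 1/2 x
x^3 ↦ 1/8 x^3
applying this coordinatewise to f: exp(τθ) f = (1/4)x^3 + 3x

the result is g(x) = (1/4)x^3 + 3x


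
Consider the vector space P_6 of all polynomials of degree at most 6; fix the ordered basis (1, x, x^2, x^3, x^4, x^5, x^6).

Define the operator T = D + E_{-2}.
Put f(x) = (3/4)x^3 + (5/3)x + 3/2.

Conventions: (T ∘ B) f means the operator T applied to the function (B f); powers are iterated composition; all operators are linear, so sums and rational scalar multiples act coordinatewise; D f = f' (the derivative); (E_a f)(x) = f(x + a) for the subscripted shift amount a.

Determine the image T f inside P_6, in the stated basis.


g(x) = (3/4)x^3 - (9/4)x^2 + (32/3)x - 37/6

D f = (9/4)x^2 + 5/3
E_{-2} f = (3/4)x^3 - (9/2)x^2 + (32/3)x - 47/6
(D + E_{-2}) f = (3/4)x^3 - (9/4)x^2 + (32/3)x - 37/6


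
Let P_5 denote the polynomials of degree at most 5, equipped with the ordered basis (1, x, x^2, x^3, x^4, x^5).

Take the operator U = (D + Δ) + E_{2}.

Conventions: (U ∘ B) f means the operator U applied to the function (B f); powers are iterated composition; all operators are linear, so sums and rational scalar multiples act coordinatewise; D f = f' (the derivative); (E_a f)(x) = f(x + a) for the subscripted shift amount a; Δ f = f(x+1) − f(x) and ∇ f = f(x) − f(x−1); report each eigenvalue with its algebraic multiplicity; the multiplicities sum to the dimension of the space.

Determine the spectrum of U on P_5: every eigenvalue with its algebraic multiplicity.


image of 1: 1
image of x: x + 4
image of x^2: x^2 + 8x + 5
image of x^3: x^3 + 12x^2 + 15x + 9
image of x^4: x^4 + 16x^3 + 30x^2 + 36x + 17
image of x^5: x^5 + 20x^4 + 50x^3 + 90x^2 + 85x + 33
the matrix is upper triangular; its diagonal is (1, 1, 1, 1, 1, 1)
for a triangular matrix the eigenvalues are the diagonal entries, with algebraic multiplicity their repetition count

λ = 1 (multiplicity 6)


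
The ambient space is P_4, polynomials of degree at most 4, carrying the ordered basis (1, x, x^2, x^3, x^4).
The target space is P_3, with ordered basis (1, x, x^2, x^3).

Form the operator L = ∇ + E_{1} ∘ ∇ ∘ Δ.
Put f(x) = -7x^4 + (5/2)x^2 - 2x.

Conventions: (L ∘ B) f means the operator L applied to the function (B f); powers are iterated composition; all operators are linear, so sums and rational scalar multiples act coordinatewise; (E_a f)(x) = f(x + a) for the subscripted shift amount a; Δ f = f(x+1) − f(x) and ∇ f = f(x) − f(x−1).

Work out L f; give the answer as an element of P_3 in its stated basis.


the result is g(x) = -28x^3 - 42x^2 - 191x - 181/2

∇ f = -28x^3 + 42x^2 - 23x + 5/2
Δ f = -28x^3 - 42x^2 - 23x - 13/2
∇ Δ f = -84x^2 - 9
E_{1} ∇ Δ f = -84x^2 - 168x - 93
(∇ + E_{1} ∘ ∇ ∘ Δ) f = -28x^3 - 42x^2 - 191x - 181/2


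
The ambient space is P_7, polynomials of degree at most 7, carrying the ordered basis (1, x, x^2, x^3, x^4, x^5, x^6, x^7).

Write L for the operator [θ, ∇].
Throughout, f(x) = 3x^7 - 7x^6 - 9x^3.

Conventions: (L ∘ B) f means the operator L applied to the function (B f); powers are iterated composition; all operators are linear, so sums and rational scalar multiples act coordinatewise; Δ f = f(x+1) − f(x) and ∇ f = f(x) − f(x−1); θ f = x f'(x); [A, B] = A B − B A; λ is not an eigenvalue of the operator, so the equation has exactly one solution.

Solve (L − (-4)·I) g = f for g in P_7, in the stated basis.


write g with unknown coordinates in the stated basis and equate coefficients in (L − (-4)·I) g = f
solving from the highest basis element down gives g = (3/4)x^7 - (7/16)x^6 - (273/32)x^5 + (1575/128)x^4 + (2547/128)x^3 - (30579/512)x^2 + (8913/1024)x + 106341/4096
check: L g = -(21/4)x^6 + (273/8)x^5 - (1575/32)x^4 - (2835/32)x^3 + (30579/128)x^2 - (8913/256)x - 106341/1024
so L g − (-4)·g = 3x^7 - 7x^6 - 9x^3 = f ✓

the image equals g(x) = (3/4)x^7 - (7/16)x^6 - (273/32)x^5 + (1575/128)x^4 + (2547/128)x^3 - (30579/512)x^2 + (8913/1024)x + 106341/4096


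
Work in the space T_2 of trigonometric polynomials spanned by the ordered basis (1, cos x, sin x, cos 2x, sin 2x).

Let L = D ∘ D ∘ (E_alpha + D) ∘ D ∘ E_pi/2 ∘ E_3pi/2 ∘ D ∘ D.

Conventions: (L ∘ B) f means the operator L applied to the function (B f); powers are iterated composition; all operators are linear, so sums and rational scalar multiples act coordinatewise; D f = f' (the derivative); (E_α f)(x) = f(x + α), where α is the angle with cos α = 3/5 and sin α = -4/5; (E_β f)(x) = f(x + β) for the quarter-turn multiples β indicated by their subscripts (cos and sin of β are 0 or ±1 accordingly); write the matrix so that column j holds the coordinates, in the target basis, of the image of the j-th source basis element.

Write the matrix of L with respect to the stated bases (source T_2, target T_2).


the matrix is [[0, 0, 0, 0, 0]; [0, -1/5, 3/5, 0, 0]; [0, -3/5, -1/5, 0, 0]; [0, 0, 0, -832/25, -224/25]; [0, 0, 0, 224/25, -832/25]] (rows listed top to bottom)

image of 1: 0
image of cos x: -(1/5)cos x - (3/5)sin x
image of sin x: (3/5)cos x - (1/5)sin x
image of cos 2x: -(832/25)cos 2x + (224/25)sin 2x
image of sin 2x: -(224/25)cos 2x - (832/25)sin 2x
each image's coordinates form column j of the matrix


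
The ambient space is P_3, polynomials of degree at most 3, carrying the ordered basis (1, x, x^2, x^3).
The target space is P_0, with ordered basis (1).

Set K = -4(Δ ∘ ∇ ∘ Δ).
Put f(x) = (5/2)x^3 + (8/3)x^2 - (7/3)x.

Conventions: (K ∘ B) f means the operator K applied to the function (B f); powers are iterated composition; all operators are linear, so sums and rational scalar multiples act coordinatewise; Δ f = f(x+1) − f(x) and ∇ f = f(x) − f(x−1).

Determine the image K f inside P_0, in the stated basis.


Δ f = (15/2)x^2 + (77/6)x + 17/6
∇ Δ f = 15x + 16/3
Δ ∇ Δ f = 15
(-4(Δ ∘ ∇ ∘ Δ)) f = -60

the result is g(x) = -60


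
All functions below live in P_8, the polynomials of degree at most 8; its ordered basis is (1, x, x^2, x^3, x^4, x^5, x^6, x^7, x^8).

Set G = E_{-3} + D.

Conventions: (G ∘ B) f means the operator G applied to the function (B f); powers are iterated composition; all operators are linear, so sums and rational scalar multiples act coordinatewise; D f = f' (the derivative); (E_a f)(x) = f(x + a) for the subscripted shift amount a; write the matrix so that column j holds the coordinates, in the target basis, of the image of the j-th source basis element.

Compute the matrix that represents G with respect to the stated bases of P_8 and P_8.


image of 1: 1
image of x: x - 2
image of x^2: x^2 - 4x + 9
image of x^3: x^3 - 6x^2 + 27x - 27
image of x^4: x^4 - 8x^3 + 54x^2 - 108x + 81
image of x^5: x^5 - 10x^4 + 90x^3 - 270x^2 + 405x - 243
image of x^6: x^6 - 12x^5 + 135x^4 - 540x^3 + 1215x^2 - 1458x + 729
image of x^7: x^7 - 14x^6 + 189x^5 - 945x^4 + 2835x^3 - 5103x^2 + 5103x - 2187
image of x^8: x^8 - 16x^7 + 252x^6 - 1512x^5 + 5670x^4 - 13608x^3 + 20412x^2 - 17496x + 6561
each image's coordinates form column j of the matrix

the matrix is [[1, -2, 9, -27, 81, -243, 729, -2187, 6561]; [0, 1, -4, 27, -108, 405, -1458, 5103, -17496]; [0, 0, 1, -6, 54, -270, 1215, -5103, 20412]; [0, 0, 0, 1, -8, 90, -540, 2835, -13608]; [0, 0, 0, 0, 1, -10, 135, -945, 5670]; [0, 0, 0, 0, 0, 1, -12, 189, -1512]; [0, 0, 0, 0, 0, 0, 1, -14, 252]; [0, 0, 0, 0, 0, 0, 0, 1, -16]; [0, 0, 0, 0, 0, 0, 0, 0, 1]] (rows listed top to bottom)


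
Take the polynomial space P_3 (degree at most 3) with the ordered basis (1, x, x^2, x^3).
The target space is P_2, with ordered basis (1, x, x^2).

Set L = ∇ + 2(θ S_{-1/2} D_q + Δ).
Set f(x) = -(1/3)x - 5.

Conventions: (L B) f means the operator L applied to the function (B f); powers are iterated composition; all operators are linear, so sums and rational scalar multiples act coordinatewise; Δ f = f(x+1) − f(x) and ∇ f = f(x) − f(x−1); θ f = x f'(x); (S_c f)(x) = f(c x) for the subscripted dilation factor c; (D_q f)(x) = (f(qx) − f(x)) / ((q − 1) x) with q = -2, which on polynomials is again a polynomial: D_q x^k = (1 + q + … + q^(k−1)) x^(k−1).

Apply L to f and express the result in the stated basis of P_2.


∇ f = -1/3
D_q f = -1/3
S_{-1/2} D_q f = -1/3
θ S_{-1/2} D_q f = 0
Δ f = -1/3
(θ S_{-1/2} D_q + Δ) f = -1/3
(2(θ S_{-1/2} D_q + Δ)) f = -2/3
(∇ + 2(θ S_{-1/2} D_q + Δ)) f = -1

g(x) = -1


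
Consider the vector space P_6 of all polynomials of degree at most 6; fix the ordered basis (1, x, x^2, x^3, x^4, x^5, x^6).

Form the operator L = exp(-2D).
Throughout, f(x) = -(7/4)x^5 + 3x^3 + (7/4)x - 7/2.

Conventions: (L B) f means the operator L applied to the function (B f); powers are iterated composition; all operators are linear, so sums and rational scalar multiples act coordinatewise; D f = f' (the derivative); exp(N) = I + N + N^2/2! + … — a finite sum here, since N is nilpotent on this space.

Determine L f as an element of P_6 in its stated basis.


the image equals g(x) = -(7/4)x^5 + (35/2)x^4 - 67x^3 + 122x^2 - (409/4)x + 25

order-1 term: (35/2)x^4 - 18x^2 - 7/2
order-2 term: -70x^3 + 36x
order-3 term: 140x^2 - 24
order-4 term: -140x
order-5 term: 56
the series for exp(-2D) f terminates at order 5
exp(-2D) f = -(7/4)x^5 + (35/2)x^4 - 67x^3 + 122x^2 - (409/4)x + 25


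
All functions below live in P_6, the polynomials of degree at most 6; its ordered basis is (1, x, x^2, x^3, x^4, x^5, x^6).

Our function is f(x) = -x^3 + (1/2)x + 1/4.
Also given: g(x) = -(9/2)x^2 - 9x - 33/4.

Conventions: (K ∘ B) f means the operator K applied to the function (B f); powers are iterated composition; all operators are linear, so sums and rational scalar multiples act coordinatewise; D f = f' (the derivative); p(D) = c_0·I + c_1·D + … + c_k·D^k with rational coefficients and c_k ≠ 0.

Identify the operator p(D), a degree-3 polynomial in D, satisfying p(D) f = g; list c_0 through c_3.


p(D) = (3/2)·D + (3/2)·D^2 + (3/2)·D^3, i.e. c_0 = 0, c_1 = 3/2, c_2 = 3/2, c_3 = 3/2

D^0 f = -x^3 + (1/2)x + 1/4
D^1 f = -3x^2 + 1/2
D^2 f = -6x
D^3 f = -6
matching coefficients of g against c_0 f + c_1 Df + … from the top degree down determines the c_i
solution: c_0 = 0, c_1 = 3/2, c_2 = 3/2, c_3 = 3/2


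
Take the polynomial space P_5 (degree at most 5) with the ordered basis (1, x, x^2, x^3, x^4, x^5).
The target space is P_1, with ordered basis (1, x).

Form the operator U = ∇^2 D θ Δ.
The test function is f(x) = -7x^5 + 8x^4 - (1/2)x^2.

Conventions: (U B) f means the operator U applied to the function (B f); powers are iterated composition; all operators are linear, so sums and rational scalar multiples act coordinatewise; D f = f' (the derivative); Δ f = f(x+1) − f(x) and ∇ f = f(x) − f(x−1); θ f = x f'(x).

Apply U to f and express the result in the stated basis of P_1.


Δ f = -35x^4 - 38x^3 - 22x^2 - 4x + 1/2
θ Δ f = -140x^4 - 114x^3 - 44x^2 - 4x
D θ Δ f = -560x^3 - 342x^2 - 88x - 4
∇ (D θ Δ) f = -1680x^2 + 996x - 306
∇ ∇ (D θ Δ) f = -3360x + 2676

the result is g(x) = -3360x + 2676
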